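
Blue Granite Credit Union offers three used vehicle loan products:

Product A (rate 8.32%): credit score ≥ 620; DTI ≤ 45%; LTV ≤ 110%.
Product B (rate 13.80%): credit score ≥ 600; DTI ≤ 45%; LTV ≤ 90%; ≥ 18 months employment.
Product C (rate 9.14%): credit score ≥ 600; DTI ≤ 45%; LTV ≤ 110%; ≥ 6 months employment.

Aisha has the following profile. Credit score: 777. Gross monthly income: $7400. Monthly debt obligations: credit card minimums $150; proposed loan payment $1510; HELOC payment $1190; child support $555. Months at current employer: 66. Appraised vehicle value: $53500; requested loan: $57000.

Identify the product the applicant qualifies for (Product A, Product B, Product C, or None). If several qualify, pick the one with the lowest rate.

Total debts = (150 + 1,510 + 1,190 + 555) = 3,405; DTI = 3,405/7,400 = 46%.
LTV = 57,000/53,500 = 106.5%.
Product A: score 777 ≥ 620; DTI 46% > 45%; LTV 106.5% ≤ 110% → does not qualify.
Product B: score 777 ≥ 600; DTI 46% > 45%; LTV 106.5% > 90%; employment 66 ≥ 18 mo → does not qualify.
Product C: score 777 ≥ 600; DTI 46% > 45%; LTV 106.5% ≤ 110%; employment 66 ≥ 6 mo → does not qualify.

None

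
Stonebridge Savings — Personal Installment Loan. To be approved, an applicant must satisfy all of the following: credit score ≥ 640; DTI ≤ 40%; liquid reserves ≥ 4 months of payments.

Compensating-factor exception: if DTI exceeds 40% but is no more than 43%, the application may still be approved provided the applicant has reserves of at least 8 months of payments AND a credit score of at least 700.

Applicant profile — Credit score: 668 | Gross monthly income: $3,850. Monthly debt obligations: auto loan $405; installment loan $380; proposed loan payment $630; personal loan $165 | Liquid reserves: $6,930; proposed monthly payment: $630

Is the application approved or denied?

Credit score 668 ≥ 640 (meets base)
Total debts = (405 + 380 + 630 + 165) = 1,580. DTI: 1,580 ÷ 3,850 = 41%, over the 40% base limit.
Reserves: 6,930 ÷ 630 = 11.0 months (meets 4-month minimum)
DTI 41% is within the 40%–43% exception band; checking compensating factors.
Reserves 11.0 ≥ 8 months; credit score 668 < 700.
Override conditions not both satisfied; exception does not apply.

Denied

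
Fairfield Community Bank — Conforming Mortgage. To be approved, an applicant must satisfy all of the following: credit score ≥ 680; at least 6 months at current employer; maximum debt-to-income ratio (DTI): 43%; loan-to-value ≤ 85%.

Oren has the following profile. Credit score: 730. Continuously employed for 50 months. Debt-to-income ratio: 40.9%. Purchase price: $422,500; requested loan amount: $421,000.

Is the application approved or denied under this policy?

Denied

Credit score 730 ≥ 680 (meets)
Employment 50 ≥ 6 months
DTI 40.9% ≤ 43%
Loan-to-value = 421,000/422,500 = 99.6% — fail (85% max)
Fails on LTV.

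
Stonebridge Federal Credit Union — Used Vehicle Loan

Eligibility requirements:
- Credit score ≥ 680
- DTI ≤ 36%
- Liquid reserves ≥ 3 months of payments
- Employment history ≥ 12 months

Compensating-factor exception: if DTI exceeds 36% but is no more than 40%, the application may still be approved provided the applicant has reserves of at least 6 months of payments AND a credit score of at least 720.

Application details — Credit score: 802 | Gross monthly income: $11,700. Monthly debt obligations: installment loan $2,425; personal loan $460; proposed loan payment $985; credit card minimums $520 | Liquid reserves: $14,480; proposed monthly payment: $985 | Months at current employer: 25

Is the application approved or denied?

Approved

Credit score 802 ≥ 680 (meets base)
Total debts = (2,425 + 460 + 985 + 520) = 4,390. DTI = 4,390/11,700 = 37.5% > 36% — standard DTI limit exceeded.
Reserves = 14,480/985 = 14.7 months ≥ 3
Employment 25 ≥ 12 months
DTI 37.5% is within the 36%–40% exception band; checking compensating factors.
Reserves 14.7 ≥ 6 months; credit score 802 ≥ 720.
Both override conditions satisfied; DTI exception granted.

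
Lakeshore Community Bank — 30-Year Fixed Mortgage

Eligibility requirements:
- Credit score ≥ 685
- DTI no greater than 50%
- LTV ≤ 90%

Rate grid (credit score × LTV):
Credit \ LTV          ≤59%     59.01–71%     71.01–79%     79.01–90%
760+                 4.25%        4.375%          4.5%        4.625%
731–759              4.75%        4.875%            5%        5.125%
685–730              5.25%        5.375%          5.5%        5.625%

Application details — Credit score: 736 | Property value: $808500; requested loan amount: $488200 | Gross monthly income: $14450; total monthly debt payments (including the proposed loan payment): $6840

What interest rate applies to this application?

4.875%

Credit score 736 ≥ 685; DTI = 6,840/14,450 = 47.3% ≤ 50%
LTV = 488,200/808,500 = 60.4% ≤ 90%
Row: 736 falls in 731–759. Column: 60.4% falls in 59.01–71%. Rate = 4.875%.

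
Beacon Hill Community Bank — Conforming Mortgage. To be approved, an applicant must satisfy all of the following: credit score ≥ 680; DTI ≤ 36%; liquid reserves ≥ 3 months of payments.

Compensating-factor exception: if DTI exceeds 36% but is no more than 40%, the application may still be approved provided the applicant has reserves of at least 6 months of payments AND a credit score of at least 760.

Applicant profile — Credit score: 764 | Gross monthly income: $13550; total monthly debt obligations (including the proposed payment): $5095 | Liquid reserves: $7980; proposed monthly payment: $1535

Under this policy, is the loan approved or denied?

Denied

Credit score 764 ≥ 680 (meets base)
DTI: 5,095 ÷ 13,550 = 37.6%, over the 36% base limit.
Reserves = 7,980/1,535 = 5.2 months ≥ 3
DTI 37.6% is within the 36%–40% exception band; checking compensating factors.
Override check — reserves: 5.2 mo (short of 6); score: 764 (ok).
Compensating-factor requirement not fully met.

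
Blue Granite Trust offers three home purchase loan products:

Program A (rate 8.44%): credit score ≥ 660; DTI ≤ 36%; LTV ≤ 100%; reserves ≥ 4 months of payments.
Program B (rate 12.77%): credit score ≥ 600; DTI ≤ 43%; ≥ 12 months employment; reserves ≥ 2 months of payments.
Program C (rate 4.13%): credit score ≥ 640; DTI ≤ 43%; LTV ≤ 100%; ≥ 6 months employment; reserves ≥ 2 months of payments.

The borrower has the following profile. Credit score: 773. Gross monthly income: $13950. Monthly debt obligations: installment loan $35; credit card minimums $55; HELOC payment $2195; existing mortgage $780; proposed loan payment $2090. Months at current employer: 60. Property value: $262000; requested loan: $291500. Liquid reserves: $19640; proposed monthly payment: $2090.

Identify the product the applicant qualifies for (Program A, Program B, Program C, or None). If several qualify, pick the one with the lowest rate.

Total debts = (35 + 55 + 2,195 + 780 + 2,090) = 5,155; DTI = 5,155/13,950 = 37%.
LTV = 291,500/262,000 = 111.3%.
Reserves = 19,640/2,090 = 9.4 months.
Program A: score 773 ≥ 660; DTI 37% > 36%; LTV 111.3% > 100%; reserves 9.4 ≥ 4 mo → does not qualify.
Program B: score 773 ≥ 600; DTI 37% ≤ 43%; employment 60 ≥ 12 mo; reserves 9.4 ≥ 2 mo → qualifies.
Program C: score 773 ≥ 640; DTI 37% ≤ 43%; LTV 111.3% > 100%; employment 60 ≥ 6 mo; reserves 9.4 ≥ 2 mo → does not qualify.

Program B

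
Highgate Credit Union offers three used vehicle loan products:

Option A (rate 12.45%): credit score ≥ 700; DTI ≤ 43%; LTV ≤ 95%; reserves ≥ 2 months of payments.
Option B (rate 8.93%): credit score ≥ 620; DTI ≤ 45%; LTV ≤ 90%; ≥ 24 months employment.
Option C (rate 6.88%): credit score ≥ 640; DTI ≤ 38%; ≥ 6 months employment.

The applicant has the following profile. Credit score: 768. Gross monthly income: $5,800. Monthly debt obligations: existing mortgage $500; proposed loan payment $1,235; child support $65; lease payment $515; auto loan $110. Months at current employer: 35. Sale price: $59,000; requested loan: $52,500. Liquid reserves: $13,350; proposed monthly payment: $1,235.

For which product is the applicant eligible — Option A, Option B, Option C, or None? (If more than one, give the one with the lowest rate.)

Total debts = (500 + 1,235 + 65 + 515 + 110) = 2,425; DTI = 2,425/5,800 = 41.8%.
LTV = 52,500/59,000 = 89%.
Reserves = 13,350/1,235 = 10.8 months.
Option A: score 768 ≥ 700; DTI 41.8% ≤ 43%; LTV 89% ≤ 95%; reserves 10.8 ≥ 2 mo → qualifies.
Option B: score 768 ≥ 620; DTI 41.8% ≤ 45%; LTV 89% ≤ 90%; employment 35 ≥ 24 mo → qualifies.
Option C: score 768 ≥ 640; DTI 41.8% > 38%; employment 35 ≥ 6 mo → does not qualify.
Qualifying: Option A, Option B. Lowest rate is 8.93% → Option B.

Option B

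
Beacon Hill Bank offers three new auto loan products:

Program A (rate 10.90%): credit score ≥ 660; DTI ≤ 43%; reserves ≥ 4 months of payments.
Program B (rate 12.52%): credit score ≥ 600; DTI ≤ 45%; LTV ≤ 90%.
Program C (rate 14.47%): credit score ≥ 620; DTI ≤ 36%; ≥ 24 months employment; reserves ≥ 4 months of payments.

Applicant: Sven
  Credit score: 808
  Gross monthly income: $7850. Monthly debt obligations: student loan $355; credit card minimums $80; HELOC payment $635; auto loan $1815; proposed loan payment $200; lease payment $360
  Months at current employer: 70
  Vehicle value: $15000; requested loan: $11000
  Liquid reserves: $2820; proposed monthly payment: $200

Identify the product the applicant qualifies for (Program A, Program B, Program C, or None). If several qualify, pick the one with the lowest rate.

Program B

Total debts = (355 + 80 + 635 + 1,815 + 200 + 360) = 3,445; DTI = 3,445/7,850 = 43.9%.
LTV = 11,000/15,000 = 73.3%.
Reserves = 2,820/200 = 14.1 months.
Program A: score 808 ≥ 660; DTI 43.9% > 43%; reserves 14.1 ≥ 4 mo → does not qualify.
Program B: score 808 ≥ 600; DTI 43.9% ≤ 45%; LTV 73.3% ≤ 90% → qualifies.
Program C: score 808 ≥ 620; DTI 43.9% > 36%; employment 70 ≥ 24 mo; reserves 14.1 ≥ 4 mo → does not qualify.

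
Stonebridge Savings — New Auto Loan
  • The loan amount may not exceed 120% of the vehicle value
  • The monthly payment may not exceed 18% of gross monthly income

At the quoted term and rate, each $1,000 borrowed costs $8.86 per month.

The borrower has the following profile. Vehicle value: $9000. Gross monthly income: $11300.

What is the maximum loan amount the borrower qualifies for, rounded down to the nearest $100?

Payment cap: 18% × $11,300 = $2,034/month.
At $8.86 per $1,000, that supports 2,034/8.86 × 1,000 ≈ $229,571 → $229,500.
LTV cap: 120% × $9,000 = $10,800 → $10,800.
Binding constraint: loan-to-value.

$10,800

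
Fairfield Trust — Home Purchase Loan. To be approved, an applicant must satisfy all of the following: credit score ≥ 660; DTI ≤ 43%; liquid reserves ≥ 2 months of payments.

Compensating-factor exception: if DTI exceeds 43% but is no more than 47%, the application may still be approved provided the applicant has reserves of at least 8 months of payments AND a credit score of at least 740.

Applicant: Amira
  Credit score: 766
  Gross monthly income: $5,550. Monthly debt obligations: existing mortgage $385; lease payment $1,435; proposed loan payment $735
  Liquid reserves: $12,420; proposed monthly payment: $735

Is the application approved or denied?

Approved

Credit score 766 ≥ 660 (meets base)
Total debts = (385 + 1,435 + 735) = 2,555. DTI: 2,555 ÷ 5,550 = 46%, over the 43% base limit.
Reserves = 12,420/735 = 16.9 months ≥ 2
46% falls in the override range (43%–47%), so the compensating-factor test applies.
Reserves 16.9 ≥ 8 months; credit score 766 ≥ 740.
Both compensating conditions met → exception applies.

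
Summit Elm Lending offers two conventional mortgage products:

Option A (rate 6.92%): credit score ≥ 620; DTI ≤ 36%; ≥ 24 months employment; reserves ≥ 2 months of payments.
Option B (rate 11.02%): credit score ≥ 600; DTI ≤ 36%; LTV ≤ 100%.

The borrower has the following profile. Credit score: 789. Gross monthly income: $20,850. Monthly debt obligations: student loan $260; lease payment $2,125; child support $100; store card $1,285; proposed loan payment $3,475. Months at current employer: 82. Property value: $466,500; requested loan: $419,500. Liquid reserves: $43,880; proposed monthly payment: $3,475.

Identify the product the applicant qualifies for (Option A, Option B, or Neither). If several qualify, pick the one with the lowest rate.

Option A

Total debts = (260 + 2,125 + 100 + 1,285 + 3,475) = 7,245; DTI = 7,245/20,850 = 34.7%.
LTV = 419,500/466,500 = 89.9%.
Reserves = 43,880/3,475 = 12.6 months.
Option A: score 789 ≥ 620; DTI 34.7% ≤ 36%; employment 82 ≥ 24 mo; reserves 12.6 ≥ 2 mo → qualifies.
Option B: score 789 ≥ 600; DTI 34.7% ≤ 36%; LTV 89.9% ≤ 100% → qualifies.
Qualifying: Option A, Option B. Lowest rate is 6.92% → Option A.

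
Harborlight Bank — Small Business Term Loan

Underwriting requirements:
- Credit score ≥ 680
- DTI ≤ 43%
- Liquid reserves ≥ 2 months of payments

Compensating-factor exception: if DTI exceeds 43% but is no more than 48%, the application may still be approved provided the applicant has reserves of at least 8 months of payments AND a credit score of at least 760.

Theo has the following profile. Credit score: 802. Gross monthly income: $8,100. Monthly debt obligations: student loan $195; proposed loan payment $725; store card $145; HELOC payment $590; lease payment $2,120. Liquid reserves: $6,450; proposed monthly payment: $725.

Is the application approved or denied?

Credit score 802 ≥ 680 (meets base)
Total debts = (195 + 725 + 145 + 590 + 2,120) = 3,775. DTI: 3,775 ÷ 8,100 = 46.6%, over the 43% base limit.
Liquid reserves cover 6,450/725 = 8.9 months — ≥ 2 required
DTI 46.6% is within the 43%–48% exception band; checking compensating factors.
Reserves 8.9 ≥ 8 months; credit score 802 ≥ 760.
Both compensating conditions met → exception applies.

Approved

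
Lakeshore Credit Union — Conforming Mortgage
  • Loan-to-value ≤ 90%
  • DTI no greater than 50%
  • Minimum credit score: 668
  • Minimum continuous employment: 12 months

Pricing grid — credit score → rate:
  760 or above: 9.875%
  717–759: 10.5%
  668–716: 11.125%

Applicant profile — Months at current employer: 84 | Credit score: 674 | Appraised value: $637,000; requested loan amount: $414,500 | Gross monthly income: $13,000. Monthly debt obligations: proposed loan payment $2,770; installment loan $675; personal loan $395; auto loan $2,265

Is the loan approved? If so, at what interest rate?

Credit score 674 ≥ 668 (meets minimum)
LTV: 414,500 ÷ 637,000 = 65.1%, within 90% cap
Total monthly debts = (2,770 + 675 + 395 + 2,265) = 6,105. DTI: 6,105 ÷ 13,000 = 47%, within the 50% cap
Employment 84 ≥ 12 months
All requirements met. Score 674 falls in the 668–716 tier → 11.125%.

Approved at 11.125%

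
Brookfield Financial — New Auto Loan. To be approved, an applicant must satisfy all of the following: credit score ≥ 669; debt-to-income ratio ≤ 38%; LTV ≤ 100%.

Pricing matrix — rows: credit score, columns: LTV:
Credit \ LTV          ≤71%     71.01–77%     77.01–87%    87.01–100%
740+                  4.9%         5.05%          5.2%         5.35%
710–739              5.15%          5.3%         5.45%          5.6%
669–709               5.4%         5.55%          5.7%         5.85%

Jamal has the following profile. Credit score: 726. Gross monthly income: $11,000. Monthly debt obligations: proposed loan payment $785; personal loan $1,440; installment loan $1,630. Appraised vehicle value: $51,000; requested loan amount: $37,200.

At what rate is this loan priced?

5.3%

Credit score 726 ≥ 669; Total monthly debts = (785 + 1,440 + 1,630) = 3,855. DTI: 3,855 ÷ 11,000 = 35%, within the 38% cap
LTV: 37,200 ÷ 51,000 = 72.9%, within 100% cap
Row: 726 falls in 710–739. Column: 72.9% falls in 71.01–77%. Rate = 5.3%.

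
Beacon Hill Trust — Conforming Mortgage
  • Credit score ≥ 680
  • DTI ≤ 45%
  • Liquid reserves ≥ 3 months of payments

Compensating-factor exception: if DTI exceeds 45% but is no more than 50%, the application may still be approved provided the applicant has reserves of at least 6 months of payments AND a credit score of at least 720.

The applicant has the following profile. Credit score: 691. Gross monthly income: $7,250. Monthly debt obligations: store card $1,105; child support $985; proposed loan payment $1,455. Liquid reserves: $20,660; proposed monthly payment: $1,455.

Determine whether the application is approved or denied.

Credit score 691 ≥ 680 (meets base)
Total debts = (1,105 + 985 + 1,455) = 3,545. DTI: 3,545 ÷ 7,250 = 48.9%, over the 45% base limit.
Reserves: 20,660 ÷ 1,455 = 14.2 months (meets 3-month minimum)
DTI 48.9% is within the 45%–50% exception band; checking compensating factors.
Reserves 14.2 ≥ 6 months; credit score 691 < 720.
Override conditions not both satisfied; exception does not apply.

Denied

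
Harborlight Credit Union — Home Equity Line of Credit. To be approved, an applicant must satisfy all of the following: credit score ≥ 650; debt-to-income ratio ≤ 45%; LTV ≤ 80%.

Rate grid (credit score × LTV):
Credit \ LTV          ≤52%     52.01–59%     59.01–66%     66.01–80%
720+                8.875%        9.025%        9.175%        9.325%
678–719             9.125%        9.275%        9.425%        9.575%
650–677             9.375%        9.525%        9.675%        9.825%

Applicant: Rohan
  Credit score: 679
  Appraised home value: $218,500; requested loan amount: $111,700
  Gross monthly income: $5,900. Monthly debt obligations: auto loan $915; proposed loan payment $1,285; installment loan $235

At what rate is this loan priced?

9.125%

Credit score 679 ≥ 650; Total monthly debts = (915 + 1,285 + 235) = 2,435. Debt-to-income = 2,435/5,900 = 41.3% — meets 45% limit
LTV = 111,700/218,500 = 51.1% ≤ 80%
Score 679 is in the 678–719 band; LTV 51.1% is in the ≤52% band → 9.125%.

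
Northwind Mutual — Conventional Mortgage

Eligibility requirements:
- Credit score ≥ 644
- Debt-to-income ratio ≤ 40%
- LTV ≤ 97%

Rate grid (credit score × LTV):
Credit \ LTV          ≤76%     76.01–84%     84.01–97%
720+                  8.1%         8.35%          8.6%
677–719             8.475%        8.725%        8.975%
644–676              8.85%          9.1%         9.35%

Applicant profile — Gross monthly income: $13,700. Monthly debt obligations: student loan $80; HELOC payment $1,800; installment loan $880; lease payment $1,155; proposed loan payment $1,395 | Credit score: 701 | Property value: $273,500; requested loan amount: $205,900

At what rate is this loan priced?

Credit score 701 ≥ 644; Total monthly debts = (80 + 1,800 + 880 + 1,155 + 1,395) = 5,310. DTI = 5,310/13,700 = 38.8% ≤ 40%
Loan-to-value = 205,900/273,500 = 75.3% — pass (97% max)
Credit 701 → row 677–719; LTV 75.3% → column ≤76%. Grid cell → 8.475%.

8.475%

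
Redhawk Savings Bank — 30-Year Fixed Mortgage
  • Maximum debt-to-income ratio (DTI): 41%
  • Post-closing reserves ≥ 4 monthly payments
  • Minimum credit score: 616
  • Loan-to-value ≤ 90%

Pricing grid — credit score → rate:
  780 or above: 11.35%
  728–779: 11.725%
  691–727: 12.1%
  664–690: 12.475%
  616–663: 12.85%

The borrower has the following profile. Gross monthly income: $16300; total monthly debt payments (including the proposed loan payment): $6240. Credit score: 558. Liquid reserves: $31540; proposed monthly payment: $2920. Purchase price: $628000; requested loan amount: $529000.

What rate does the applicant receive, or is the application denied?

Denied

Credit score 558 < 616 (below minimum)
Reserves = 31,540/2,920 = 10.8 months ≥ 4
DTI = 6,240/16,300 = 38.3% ≤ 41%
LTV = 529,000/628,000 = 84.2% ≤ 90%
Not all requirements met → denied.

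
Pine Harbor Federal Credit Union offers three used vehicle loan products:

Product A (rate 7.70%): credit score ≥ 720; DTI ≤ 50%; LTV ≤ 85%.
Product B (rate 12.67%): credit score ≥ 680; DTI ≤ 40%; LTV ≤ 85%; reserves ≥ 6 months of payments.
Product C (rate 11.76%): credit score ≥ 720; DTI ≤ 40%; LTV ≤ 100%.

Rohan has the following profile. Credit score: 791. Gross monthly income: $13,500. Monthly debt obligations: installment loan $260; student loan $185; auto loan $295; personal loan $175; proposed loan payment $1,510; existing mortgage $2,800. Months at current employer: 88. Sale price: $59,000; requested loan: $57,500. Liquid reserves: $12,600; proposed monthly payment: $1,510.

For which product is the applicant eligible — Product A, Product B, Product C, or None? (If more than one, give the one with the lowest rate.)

Total debts = (260 + 185 + 295 + 175 + 1,510 + 2,800) = 5,225; DTI = 5,225/13,500 = 38.7%.
LTV = 57,500/59,000 = 97.5%.
Reserves = 12,600/1,510 = 8.3 months.
Product A: score 791 ≥ 720; DTI 38.7% ≤ 50%; LTV 97.5% > 85% → does not qualify.
Product B: score 791 ≥ 680; DTI 38.7% ≤ 40%; LTV 97.5% > 85%; reserves 8.3 ≥ 6 mo → does not qualify.
Product C: score 791 ≥ 720; DTI 38.7% ≤ 40%; LTV 97.5% ≤ 100% → qualifies.

Product C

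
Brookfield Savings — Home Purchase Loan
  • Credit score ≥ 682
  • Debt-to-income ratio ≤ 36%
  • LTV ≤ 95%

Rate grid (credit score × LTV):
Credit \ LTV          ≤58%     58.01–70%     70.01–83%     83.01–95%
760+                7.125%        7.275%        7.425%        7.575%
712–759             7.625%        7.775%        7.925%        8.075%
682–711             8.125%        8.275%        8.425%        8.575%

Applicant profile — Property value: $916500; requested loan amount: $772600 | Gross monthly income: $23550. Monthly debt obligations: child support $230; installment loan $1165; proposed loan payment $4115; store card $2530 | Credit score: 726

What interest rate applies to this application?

Credit score 726 ≥ 682; Total monthly debts = (230 + 1,165 + 4,115 + 2,530) = 8,040. DTI = 8,040/23,550 = 34.1% ≤ 36%
LTV: 772,600 ÷ 916,500 = 84.3%, within 95% cap
Credit 726 → row 712–759; LTV 84.3% → column 83.01–95%. Grid cell → 8.075%.

8.075%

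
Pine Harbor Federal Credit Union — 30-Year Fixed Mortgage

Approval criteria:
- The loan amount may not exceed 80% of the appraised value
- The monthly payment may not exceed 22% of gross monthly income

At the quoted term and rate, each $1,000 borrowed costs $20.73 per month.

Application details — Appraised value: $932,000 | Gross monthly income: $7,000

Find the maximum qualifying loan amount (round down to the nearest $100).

$74,200

Payment cap: 22% × $7,000 = $1,540/month.
At $20.73 per $1,000, that supports 1,540/20.73 × 1,000 ≈ $74,288 → $74,200.
LTV cap: 80% × $932,000 = $745,600 → $745,600.
Binding constraint: payment-to-income.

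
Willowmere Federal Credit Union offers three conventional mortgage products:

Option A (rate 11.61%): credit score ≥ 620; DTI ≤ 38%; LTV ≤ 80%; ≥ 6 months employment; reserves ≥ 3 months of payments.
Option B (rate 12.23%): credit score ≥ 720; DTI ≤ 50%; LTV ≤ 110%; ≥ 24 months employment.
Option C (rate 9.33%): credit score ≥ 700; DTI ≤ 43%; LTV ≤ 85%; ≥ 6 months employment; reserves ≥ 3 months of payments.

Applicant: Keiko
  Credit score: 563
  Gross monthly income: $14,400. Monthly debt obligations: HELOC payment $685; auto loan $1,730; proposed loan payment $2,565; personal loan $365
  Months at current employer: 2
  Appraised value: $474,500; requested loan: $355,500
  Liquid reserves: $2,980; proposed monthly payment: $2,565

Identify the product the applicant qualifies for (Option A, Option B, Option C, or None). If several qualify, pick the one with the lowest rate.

Total debts = (685 + 1,730 + 2,565 + 365) = 5,345; DTI = 5,345/14,400 = 37.1%.
LTV = 355,500/474,500 = 74.9%.
Reserves = 2,980/2,565 = 1.2 months.
Option A: score 563 < 620; DTI 37.1% ≤ 38%; LTV 74.9% ≤ 80%; employment 2 < 6 mo; reserves 1.2 < 3 mo → does not qualify.
Option B: score 563 < 720; DTI 37.1% ≤ 50%; LTV 74.9% ≤ 110%; employment 2 < 24 mo → does not qualify.
Option C: score 563 < 700; DTI 37.1% ≤ 43%; LTV 74.9% ≤ 85%; employment 2 < 6 mo; reserves 1.2 < 3 mo → does not qualify.

None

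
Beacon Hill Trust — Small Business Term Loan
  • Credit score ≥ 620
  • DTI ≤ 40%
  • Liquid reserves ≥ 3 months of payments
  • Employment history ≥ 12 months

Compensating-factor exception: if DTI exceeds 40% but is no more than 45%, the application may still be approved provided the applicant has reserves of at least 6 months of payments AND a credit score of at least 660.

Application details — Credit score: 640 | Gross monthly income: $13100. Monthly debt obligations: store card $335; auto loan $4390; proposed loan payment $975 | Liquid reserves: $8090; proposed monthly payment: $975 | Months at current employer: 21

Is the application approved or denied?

Credit score 640 ≥ 620 (meets base)
Total debts = (335 + 4,390 + 975) = 5,700. DTI: 5,700 ÷ 13,100 = 43.5%, over the 40% base limit.
Reserves: 8,090 ÷ 975 = 8.3 months (meets 3-month minimum)
Employment 21 ≥ 12 months
43.5% falls in the override range (40%–45%), so the compensating-factor test applies.
Override check — reserves: 8.3 mo (ok); score: 640 (below 660).
Override conditions not both satisfied; exception does not apply.

Denied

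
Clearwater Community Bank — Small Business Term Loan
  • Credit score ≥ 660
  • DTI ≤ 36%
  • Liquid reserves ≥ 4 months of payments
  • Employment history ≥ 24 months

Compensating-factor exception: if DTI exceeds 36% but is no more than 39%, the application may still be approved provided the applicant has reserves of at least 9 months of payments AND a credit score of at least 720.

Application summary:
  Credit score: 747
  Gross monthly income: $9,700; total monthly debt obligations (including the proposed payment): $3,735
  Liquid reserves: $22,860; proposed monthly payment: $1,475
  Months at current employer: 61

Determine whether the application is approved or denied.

Approved

Credit score 747 ≥ 660 (meets base)
DTI = 3,735/9,700 = 38.5% > 36% — standard DTI limit exceeded.
Reserves = 22,860/1,475 = 15.5 months ≥ 4
Employment 61 ≥ 24 months
DTI 38.5% is within the 36%–39% exception band; checking compensating factors.
Override check — reserves: 15.5 mo (ok); score: 747 (ok).
Both override conditions satisfied; DTI exception granted.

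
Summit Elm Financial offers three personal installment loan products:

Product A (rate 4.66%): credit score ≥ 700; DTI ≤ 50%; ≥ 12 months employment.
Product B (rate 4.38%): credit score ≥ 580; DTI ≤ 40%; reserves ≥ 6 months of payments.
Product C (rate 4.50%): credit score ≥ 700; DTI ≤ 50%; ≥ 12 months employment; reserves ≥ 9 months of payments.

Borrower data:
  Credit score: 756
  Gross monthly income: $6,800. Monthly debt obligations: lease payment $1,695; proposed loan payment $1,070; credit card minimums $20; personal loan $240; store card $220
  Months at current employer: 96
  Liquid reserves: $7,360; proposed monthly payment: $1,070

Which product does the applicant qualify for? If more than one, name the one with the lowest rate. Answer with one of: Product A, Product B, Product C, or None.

Total debts = (1,695 + 1,070 + 20 + 240 + 220) = 3,245; DTI = 3,245/6,800 = 47.7%.
Reserves = 7,360/1,070 = 6.9 months.
Product A: score 756 ≥ 700; DTI 47.7% ≤ 50%; employment 96 ≥ 12 mo → qualifies.
Product B: score 756 ≥ 580; DTI 47.7% > 40%; reserves 6.9 ≥ 6 mo → does not qualify.
Product C: score 756 ≥ 700; DTI 47.7% ≤ 50%; employment 96 ≥ 12 mo; reserves 6.9 < 9 mo → does not qualify.

Product A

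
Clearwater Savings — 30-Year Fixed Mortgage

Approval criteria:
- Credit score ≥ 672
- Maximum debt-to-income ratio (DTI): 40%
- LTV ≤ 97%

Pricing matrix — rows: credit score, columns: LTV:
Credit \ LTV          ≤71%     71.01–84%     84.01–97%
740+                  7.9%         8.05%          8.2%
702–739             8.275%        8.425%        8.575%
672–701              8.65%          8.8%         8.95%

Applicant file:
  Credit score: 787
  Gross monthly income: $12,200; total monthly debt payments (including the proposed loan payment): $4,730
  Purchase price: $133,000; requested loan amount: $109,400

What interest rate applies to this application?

Credit score 787 ≥ 672; DTI: 4,730 ÷ 12,200 = 38.8%, within the 40% cap
LTV: 109,400 ÷ 133,000 = 82.3%, within 97% cap
Row: 787 falls in 740+. Column: 82.3% falls in 71.01–84%. Rate = 8.05%.

8.05%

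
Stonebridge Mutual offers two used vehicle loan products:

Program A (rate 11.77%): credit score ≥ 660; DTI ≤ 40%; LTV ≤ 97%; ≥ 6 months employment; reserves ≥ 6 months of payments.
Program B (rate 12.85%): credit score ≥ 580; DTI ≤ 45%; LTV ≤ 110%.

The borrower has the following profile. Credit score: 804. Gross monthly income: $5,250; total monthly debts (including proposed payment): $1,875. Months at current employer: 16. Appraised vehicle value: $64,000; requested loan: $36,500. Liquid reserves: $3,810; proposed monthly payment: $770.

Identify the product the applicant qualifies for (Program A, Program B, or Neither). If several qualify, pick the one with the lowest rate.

Program B

DTI = 1,875/5,250 = 35.7%.
LTV = 36,500/64,000 = 57%.
Reserves = 3,810/770 = 4.9 months.
Program A: score 804 ≥ 660; DTI 35.7% ≤ 40%; LTV 57% ≤ 97%; employment 16 ≥ 6 mo; reserves 4.9 < 6 mo → does not qualify.
Program B: score 804 ≥ 580; DTI 35.7% ≤ 45%; LTV 57% ≤ 110% → qualifies.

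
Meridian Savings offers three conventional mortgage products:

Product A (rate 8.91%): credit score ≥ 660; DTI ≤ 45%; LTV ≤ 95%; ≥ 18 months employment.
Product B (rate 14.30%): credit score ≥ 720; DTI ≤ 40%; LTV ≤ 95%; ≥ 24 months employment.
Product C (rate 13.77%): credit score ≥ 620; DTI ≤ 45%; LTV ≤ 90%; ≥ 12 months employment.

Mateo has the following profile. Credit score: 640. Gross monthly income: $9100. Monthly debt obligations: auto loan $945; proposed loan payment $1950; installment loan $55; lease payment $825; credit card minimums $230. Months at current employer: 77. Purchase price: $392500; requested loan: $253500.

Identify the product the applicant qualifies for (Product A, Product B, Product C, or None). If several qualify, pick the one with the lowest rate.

Product C

Total debts = (945 + 1,950 + 55 + 825 + 230) = 4,005; DTI = 4,005/9,100 = 44%.
LTV = 253,500/392,500 = 64.6%.
Product A: score 640 < 660; DTI 44% ≤ 45%; LTV 64.6% ≤ 95%; employment 77 ≥ 18 mo → does not qualify.
Product B: score 640 < 720; DTI 44% > 40%; LTV 64.6% ≤ 95%; employment 77 ≥ 24 mo → does not qualify.
Product C: score 640 ≥ 620; DTI 44% ≤ 45%; LTV 64.6% ≤ 90%; employment 77 ≥ 12 mo → qualifies.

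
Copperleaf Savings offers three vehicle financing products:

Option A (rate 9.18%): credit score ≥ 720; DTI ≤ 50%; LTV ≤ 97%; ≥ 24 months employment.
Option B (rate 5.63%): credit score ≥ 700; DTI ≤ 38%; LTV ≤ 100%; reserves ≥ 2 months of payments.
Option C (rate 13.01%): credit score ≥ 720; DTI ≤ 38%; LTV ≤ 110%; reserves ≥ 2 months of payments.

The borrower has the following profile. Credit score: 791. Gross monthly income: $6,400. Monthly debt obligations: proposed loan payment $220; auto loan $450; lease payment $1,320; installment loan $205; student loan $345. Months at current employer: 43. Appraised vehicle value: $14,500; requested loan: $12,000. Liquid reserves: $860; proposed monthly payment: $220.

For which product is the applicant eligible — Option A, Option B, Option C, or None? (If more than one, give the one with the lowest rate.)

Option A

Total debts = (220 + 450 + 1,320 + 205 + 345) = 2,540; DTI = 2,540/6,400 = 39.7%.
LTV = 12,000/14,500 = 82.8%.
Reserves = 860/220 = 3.9 months.
Option A: score 791 ≥ 720; DTI 39.7% ≤ 50%; LTV 82.8% ≤ 97%; employment 43 ≥ 24 mo → qualifies.
Option B: score 791 ≥ 700; DTI 39.7% > 38%; LTV 82.8% ≤ 100%; reserves 3.9 ≥ 2 mo → does not qualify.
Option C: score 791 ≥ 720; DTI 39.7% > 38%; LTV 82.8% ≤ 110%; reserves 3.9 ≥ 2 mo → does not qualify.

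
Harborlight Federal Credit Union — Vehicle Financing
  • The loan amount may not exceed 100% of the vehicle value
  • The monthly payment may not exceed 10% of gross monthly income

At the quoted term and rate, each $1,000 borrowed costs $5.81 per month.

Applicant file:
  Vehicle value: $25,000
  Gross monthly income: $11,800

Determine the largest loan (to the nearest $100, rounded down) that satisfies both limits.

$25,000

Payment cap: 10% × $11,800 = $1,180/month.
At $5.81 per $1,000, that supports 1,180/5.81 × 1,000 ≈ $203,098 → $203,000.
LTV cap: 100% × $25,000 = $25,000 → $25,000.
Binding constraint: loan-to-value.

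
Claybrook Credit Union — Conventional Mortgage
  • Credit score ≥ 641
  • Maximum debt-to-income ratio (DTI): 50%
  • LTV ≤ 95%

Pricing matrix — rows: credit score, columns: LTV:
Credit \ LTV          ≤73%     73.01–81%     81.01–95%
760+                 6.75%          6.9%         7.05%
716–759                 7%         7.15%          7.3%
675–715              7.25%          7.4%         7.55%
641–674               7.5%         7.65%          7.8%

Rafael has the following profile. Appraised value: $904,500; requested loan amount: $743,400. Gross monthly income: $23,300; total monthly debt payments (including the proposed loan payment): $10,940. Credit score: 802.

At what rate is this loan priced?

7.05%

Credit score 802 ≥ 641; Debt-to-income = 10,940/23,300 = 47% — meets 50% limit
LTV: 743,400 ÷ 904,500 = 82.2%, within 95% cap
Credit 802 → row 760+; LTV 82.2% → column 81.01–95%. Grid cell → 7.05%.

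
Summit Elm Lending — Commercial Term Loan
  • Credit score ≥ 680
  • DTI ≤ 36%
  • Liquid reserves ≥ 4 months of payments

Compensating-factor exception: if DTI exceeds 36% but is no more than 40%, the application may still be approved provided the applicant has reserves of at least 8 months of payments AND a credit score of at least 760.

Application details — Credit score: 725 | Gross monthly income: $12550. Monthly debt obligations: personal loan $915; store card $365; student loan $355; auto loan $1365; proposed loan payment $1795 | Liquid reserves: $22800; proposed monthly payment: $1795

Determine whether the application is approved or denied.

Credit score 725 ≥ 680 (meets base)
Total debts = (915 + 365 + 355 + 1,365 + 1,795) = 4,795. DTI: 4,795 ÷ 12,550 = 38.2%, over the 36% base limit.
Liquid reserves cover 22,800/1,795 = 12.7 months — ≥ 4 required
DTI 38.2% is within the 36%–40% exception band; checking compensating factors.
Reserves 12.7 ≥ 8 months; credit score 725 < 760.
Override conditions not both satisfied; exception does not apply.

Denied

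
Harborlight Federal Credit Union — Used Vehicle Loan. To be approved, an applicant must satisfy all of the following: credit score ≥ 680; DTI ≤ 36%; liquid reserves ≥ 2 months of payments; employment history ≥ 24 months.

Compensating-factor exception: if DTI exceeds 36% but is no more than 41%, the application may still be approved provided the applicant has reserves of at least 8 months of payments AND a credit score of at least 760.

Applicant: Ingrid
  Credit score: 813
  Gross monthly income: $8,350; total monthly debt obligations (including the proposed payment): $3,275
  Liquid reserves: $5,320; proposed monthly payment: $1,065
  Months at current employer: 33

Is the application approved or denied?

Denied

Credit score 813 ≥ 680 (meets base)
DTI: 3,275 ÷ 8,350 = 39.2%, over the 36% base limit.
Reserves: 5,320 ÷ 1,065 = 5.0 months (meets 2-month minimum)
Employment 33 ≥ 24 months
39.2% falls in the override range (36%–41%), so the compensating-factor test applies.
Override check — reserves: 5.0 mo (short of 8); score: 813 (ok).
Override conditions not both satisfied; exception does not apply.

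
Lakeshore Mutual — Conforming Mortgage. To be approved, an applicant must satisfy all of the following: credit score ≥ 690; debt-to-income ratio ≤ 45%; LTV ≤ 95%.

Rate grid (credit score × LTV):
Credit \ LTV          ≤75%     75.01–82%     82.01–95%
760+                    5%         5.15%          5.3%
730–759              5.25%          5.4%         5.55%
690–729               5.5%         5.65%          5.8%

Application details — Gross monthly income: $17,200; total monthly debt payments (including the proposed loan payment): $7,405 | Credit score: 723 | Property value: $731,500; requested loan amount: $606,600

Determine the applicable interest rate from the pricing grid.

Credit score 723 ≥ 690; DTI: 7,405 ÷ 17,200 = 43.1%, within the 45% cap
Loan-to-value = 606,600/731,500 = 82.9% — pass (95% max)
Score 723 is in the 690–729 band; LTV 82.9% is in the 82.01–95% band → 5.8%.

5.8%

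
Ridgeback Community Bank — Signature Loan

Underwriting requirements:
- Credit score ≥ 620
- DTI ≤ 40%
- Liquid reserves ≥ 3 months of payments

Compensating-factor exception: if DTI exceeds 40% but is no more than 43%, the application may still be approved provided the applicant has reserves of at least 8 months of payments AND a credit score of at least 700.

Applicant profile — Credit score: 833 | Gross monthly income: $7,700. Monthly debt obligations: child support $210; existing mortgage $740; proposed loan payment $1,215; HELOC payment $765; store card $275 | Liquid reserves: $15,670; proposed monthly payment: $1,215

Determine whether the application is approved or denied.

Approved

Credit score 833 ≥ 620 (meets base)
Total debts = (210 + 740 + 1,215 + 765 + 275) = 3,205. DTI = 3,205/7,700 = 41.6% > 40% — standard DTI limit exceeded.
Liquid reserves cover 15,670/1,215 = 12.9 months — ≥ 3 required
41.6% falls in the override range (40%–43%), so the compensating-factor test applies.
Override check — reserves: 12.9 mo (ok); score: 833 (ok).
Both compensating conditions met → exception applies.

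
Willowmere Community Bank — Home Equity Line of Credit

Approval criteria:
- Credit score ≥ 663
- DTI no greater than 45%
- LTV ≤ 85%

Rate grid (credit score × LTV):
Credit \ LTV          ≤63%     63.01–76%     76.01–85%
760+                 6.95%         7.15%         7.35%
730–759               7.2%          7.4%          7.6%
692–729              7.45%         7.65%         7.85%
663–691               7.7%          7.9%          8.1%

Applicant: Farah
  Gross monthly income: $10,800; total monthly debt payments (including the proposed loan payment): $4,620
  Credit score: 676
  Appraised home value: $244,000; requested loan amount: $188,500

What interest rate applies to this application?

Credit score 676 ≥ 663; DTI: 4,620 ÷ 10,800 = 42.8%, within the 45% cap
LTV = 188,500/244,000 = 77.3% ≤ 85%
Credit 676 → row 663–691; LTV 77.3% → column 76.01–85%. Grid cell → 8.1%.

8.1%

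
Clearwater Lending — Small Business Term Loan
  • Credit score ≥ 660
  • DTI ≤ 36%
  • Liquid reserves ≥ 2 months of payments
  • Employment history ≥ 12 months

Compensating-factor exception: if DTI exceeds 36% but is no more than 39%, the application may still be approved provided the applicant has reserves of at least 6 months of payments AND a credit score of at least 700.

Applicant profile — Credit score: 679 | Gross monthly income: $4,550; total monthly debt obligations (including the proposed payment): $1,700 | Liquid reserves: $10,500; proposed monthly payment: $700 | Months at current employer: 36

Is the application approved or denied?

Denied

Credit score 679 ≥ 660 (meets base)
DTI: 1,700 ÷ 4,550 = 37.4%, over the 36% base limit.
Reserves: 10,500 ÷ 700 = 15.0 months (meets 2-month minimum)
Employment 36 ≥ 12 months
37.4% falls in the override range (36%–39%), so the compensating-factor test applies.
Override check — reserves: 15.0 mo (ok); score: 679 (below 700).
Compensating-factor requirement not fully met.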